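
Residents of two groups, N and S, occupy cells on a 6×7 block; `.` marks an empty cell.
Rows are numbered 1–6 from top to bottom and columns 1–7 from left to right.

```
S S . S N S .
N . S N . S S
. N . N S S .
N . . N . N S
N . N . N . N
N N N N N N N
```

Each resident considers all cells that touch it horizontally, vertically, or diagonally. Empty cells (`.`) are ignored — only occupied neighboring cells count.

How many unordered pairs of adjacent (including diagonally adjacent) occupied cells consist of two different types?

16

Scan each occupied cell's neighbors to the right and below (and the two forward diagonals) so each pair is counted once.
Row 1: S(1,1)–S(1,2)= S(1,1)–N(2,1)≠ S(1,2)–S(2,3)= S(1,2)–N(2,1)≠ S(1,4)–N(1,5)≠ S(1,4)–N(2,4)≠ S(1,4)–S(2,3)= N(1,5)–S(1,6)≠ N(1,5)–S(2,6)≠ N(1,5)–N(2,4)= S(1,6)–S(2,6)= S(1,6)–S(2,7)=  → 6/12 unlike.
Row 2: N(2,1)–N(3,2)= S(2,3)–N(2,4)≠ S(2,3)–N(3,4)≠ S(2,3)–N(3,2)≠ N(2,4)–N(3,4)= N(2,4)–S(3,5)≠ S(2,6)–S(2,7)= S(2,6)–S(3,6)= S(2,6)–S(3,5)= S(2,7)–S(3,6)=  → 4/10 unlike.
Row 3: N(3,2)–N(4,1)= N(3,4)–S(3,5)≠ N(3,4)–N(4,4)= S(3,5)–S(3,6)= S(3,5)–N(4,6)≠ S(3,5)–N(4,4)≠ S(3,6)–N(4,6)≠ S(3,6)–S(4,7)=  → 4/8 unlike.
Row 4: N(4,1)–N(5,1)= N(4,4)–N(5,5)= N(4,4)–N(5,3)= N(4,6)–S(4,7)≠ N(4,6)–N(5,7)= N(4,6)–N(5,5)= S(4,7)–N(5,7)≠  → 2/7 unlike.
Row 5: N(5,1)–N(6,1)= N(5,1)–N(6,2)= N(5,3)–N(6,3)= N(5,3)–N(6,4)= N(5,3)–N(6,2)= N(5,5)–N(6,5)= N(5,5)–N(6,6)= N(5,5)–N(6,4)= N(5,7)–N(6,7)= N(5,7)–N(6,6)=  → 0/10 unlike.
Row 6: N(6,1)–N(6,2)= N(6,2)–N(6,3)= N(6,3)–N(6,4)= N(6,4)–N(6,5)= N(6,5)–N(6,6)= N(6,6)–N(6,7)=  → 0/6 unlike.
Total adjacent occupied pairs: 53; unlike-type pairs: 16.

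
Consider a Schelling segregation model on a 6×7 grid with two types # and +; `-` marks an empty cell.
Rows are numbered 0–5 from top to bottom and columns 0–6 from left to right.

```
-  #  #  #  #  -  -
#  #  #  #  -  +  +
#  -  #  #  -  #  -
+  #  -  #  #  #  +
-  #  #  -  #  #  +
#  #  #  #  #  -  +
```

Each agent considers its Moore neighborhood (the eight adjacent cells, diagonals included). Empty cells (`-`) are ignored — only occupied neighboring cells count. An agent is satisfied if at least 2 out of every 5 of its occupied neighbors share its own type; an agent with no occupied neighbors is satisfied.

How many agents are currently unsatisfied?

(0,1)# 4/4 ok
(0,2)# 5/5 ok
(0,3)# 4/4 ok
(0,4)# 2/3 ok
(1,0)# 3/3 ok
(1,1)# 6/6 ok
(1,2)# 7/7 ok
(1,3)# 6/6 ok
(1,5)+ 1/3 unhappy
(1,6)+ 1/2 ok
(2,0)# 3/4 ok
(2,2)# 6/6 ok
(2,3)# 5/5 ok
(2,5)# 2/5 ok
(3,0)+ 0/3 unhappy
(3,1)# 4/5 ok
(3,3)# 5/5 ok
(3,4)# 6/6 ok
(3,5)# 4/6 ok
(3,6)+ 1/4 unhappy
(4,1)# 5/6 ok
(4,2)# 6/6 ok
(4,4)# 6/6 ok
(4,5)# 4/7 ok
(4,6)+ 2/4 ok
(5,0)# 2/2 ok
(5,1)# 4/4 ok
(5,2)# 4/4 ok
(5,3)# 4/4 ok
(5,4)# 3/3 ok
(5,6)+ 1/2 ok
Unsatisfied: (1,5), (3,0), (3,6) — 3 in total.

3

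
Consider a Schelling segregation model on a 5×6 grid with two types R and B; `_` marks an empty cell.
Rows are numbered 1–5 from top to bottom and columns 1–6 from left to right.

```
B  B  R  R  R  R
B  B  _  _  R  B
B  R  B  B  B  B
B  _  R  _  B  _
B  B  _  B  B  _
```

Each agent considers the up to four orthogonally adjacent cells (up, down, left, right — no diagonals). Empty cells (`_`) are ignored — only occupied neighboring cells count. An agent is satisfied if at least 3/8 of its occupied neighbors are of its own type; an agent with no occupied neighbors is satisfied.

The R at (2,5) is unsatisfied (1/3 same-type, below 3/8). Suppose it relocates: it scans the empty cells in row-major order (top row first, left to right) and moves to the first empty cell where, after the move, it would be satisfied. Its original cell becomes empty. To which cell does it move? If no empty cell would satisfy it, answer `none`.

(2,4)

Vacating (2,5). Empty cells in order:
  (2,3): 1/3 same-type → still unsatisfied.
  (2,4): 1/2 same-type → satisfied — stop here.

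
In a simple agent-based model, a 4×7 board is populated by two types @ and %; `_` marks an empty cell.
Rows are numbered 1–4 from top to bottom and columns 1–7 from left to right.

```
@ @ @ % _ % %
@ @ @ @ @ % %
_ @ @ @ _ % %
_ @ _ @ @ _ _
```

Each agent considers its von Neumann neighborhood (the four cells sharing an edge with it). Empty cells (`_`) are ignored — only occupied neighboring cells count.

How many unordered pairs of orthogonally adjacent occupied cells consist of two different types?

3

Scan each occupied cell's neighbors to the right and below so each pair is counted once.
Row 1: @(1,1)–@(1,2)= @(1,1)–@(2,1)= @(1,2)–@(1,3)= @(1,2)–@(2,2)= @(1,3)–%(1,4)≠ @(1,3)–@(2,3)= %(1,4)–@(2,4)≠ %(1,6)–%(1,7)= %(1,6)–%(2,6)= %(1,7)–%(2,7)=  → 2/10 unlike.
Row 2: @(2,1)–@(2,2)= @(2,2)–@(2,3)= @(2,2)–@(3,2)= @(2,3)–@(2,4)= @(2,3)–@(3,3)= @(2,4)–@(2,5)= @(2,4)–@(3,4)= @(2,5)–%(2,6)≠ %(2,6)–%(2,7)= %(2,6)–%(3,6)= %(2,7)–%(3,7)=  → 1/11 unlike.
Row 3: @(3,2)–@(3,3)= @(3,2)–@(4,2)= @(3,3)–@(3,4)= @(3,4)–@(4,4)= %(3,6)–%(3,7)=  → 0/5 unlike.
Row 4: @(4,4)–@(4,5)=  → 0/1 unlike.
Total adjacent occupied pairs: 27; unlike-type pairs: 3.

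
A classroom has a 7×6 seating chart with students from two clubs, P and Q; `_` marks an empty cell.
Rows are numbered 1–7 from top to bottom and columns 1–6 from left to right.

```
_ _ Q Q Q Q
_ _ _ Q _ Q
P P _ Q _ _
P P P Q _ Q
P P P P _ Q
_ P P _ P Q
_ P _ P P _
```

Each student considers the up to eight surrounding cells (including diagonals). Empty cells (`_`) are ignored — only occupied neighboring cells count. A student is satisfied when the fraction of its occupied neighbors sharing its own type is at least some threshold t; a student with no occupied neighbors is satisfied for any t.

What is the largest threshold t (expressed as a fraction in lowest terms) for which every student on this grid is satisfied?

1/4

Row 1: (1,3)Q 2/2 · (1,4)Q 3/3 · (1,5)Q 4/4 · (1,6)Q 2/2
Row 2: (2,4)Q 4/4 · (2,6)Q 2/2
Row 3: (3,1)P 3/3 · (3,2)P 4/4 · (3,4)Q 2/3
Row 4: (4,1)P 5/5 · (4,2)P 7/7 · (4,3)P 5/7 · (4,4)Q 1/4 · (4,6)Q 1/1
Row 5: (5,1)P 4/4 · (5,2)P 7/7 · (5,3)P 6/7 · (5,4)P 4/5 · (5,6)Q 2/3
Row 6: (6,2)P 5/5 · (6,3)P 6/6 · (6,5)P 3/5 · (6,6)Q 1/3
Row 7: (7,2)P 2/2 · (7,4)P 3/3 · (7,5)P 2/3
The smallest same-type fraction is 1/4 at (4,4), which reduces to 1/4. Any threshold above that leaves this student unsatisfied.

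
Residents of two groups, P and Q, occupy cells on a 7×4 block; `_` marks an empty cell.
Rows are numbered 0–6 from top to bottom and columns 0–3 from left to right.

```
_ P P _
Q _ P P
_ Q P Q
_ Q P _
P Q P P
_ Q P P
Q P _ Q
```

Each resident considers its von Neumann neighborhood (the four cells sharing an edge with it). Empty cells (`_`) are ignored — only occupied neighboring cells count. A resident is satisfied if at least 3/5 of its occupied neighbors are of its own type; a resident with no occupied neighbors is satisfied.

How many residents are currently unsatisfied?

10

Row 0: (0,1)P 1/1 satisfied · (0,2)P 2/2 satisfied
Row 1: (1,0)Q 0/0 satisfied · (1,2)P 3/3 satisfied · (1,3)P 1/2 not
Row 2: (2,1)Q 1/2 not · (2,2)P 2/4 not · (2,3)Q 0/2 not
Row 3: (3,1)Q 2/3 satisfied · (3,2)P 2/3 satisfied
Row 4: (4,0)P 0/1 not · (4,1)Q 2/4 not · (4,2)P 3/4 satisfied · (4,3)P 2/2 satisfied
Row 5: (5,1)Q 1/3 not · (5,2)P 2/3 satisfied · (5,3)P 2/3 satisfied
Row 6: (6,0)Q 0/1 not · (6,1)P 0/2 not · (6,3)Q 0/1 not
Unsatisfied: (1,3), (2,1), (2,2), (2,3), (4,0), (4,1), (5,1), (6,0), (6,1), (6,3) — 10 in total.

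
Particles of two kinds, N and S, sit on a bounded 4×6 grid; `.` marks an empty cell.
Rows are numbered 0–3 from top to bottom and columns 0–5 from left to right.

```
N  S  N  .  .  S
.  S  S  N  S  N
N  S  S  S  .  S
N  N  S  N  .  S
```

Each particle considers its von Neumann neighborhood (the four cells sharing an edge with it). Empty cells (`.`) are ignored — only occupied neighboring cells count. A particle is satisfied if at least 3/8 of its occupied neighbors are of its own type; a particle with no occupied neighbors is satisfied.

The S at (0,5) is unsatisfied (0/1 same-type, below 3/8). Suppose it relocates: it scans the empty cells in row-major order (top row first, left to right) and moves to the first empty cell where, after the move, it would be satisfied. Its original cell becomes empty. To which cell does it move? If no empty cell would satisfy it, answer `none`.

Vacating (0,5). Empty cells in order:
  (0,3): 0/2 same-type → still unsatisfied.
  (0,4): 1/1 same-type → satisfied — stop here.

(0,4)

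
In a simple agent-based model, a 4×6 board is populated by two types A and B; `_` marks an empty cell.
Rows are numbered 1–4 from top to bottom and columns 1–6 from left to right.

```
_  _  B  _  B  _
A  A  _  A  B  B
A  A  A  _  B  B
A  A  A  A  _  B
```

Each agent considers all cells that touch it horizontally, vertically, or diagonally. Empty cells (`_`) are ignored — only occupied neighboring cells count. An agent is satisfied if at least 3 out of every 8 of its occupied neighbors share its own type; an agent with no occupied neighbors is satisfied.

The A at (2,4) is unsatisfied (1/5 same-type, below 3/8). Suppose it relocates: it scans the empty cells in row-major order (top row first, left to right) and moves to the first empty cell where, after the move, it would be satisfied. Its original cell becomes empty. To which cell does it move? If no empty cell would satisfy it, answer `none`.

Vacating (2,4). Empty cells in order:
  (1,1): 2/2 same-type → satisfied — stop here.

(1,1)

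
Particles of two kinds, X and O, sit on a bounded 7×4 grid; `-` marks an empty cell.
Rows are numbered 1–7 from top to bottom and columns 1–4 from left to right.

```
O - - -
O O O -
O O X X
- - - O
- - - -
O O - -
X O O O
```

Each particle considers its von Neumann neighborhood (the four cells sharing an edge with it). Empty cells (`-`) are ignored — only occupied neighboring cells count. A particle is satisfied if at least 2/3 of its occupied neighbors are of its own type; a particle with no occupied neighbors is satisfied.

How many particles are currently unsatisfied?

Row 1: (1,1)O 1/1 satisfied
Row 2: (2,1)O 3/3 satisfied · (2,2)O 3/3 satisfied · (2,3)O 1/2 not
Row 3: (3,1)O 2/2 satisfied · (3,2)O 2/3 satisfied · (3,3)X 1/3 not · (3,4)X 1/2 not
Row 4: (4,4)O 0/1 not
Row 6: (6,1)O 1/2 not · (6,2)O 2/2 satisfied
Row 7: (7,1)X 0/2 not · (7,2)O 2/3 satisfied · (7,3)O 2/2 satisfied · (7,4)O 1/1 satisfied
Unsatisfied: (2,3), (3,3), (3,4), (4,4), (6,1), (7,1) — 6 in total.

6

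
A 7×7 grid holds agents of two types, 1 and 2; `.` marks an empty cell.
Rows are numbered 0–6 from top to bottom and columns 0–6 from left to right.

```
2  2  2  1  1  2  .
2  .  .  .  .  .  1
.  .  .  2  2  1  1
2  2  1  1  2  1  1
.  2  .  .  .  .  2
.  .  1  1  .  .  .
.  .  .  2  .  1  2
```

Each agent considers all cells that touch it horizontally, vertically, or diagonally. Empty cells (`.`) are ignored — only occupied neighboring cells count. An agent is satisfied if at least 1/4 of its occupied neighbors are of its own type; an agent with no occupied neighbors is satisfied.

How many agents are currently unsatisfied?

(0,0)2 2/2 ok
(0,1)2 3/3 ok
(0,2)2 1/2 ok
(0,3)1 1/2 ok
(0,4)1 1/2 ok
(0,5)2 0/2 unhappy
(1,0)2 2/2 ok
(1,6)1 2/3 ok
(2,3)2 2/4 ok
(2,4)2 2/5 ok
(2,5)1 4/6 ok
(2,6)1 4/4 ok
(3,0)2 2/2 ok
(3,1)2 2/3 ok
(3,2)1 1/4 ok
(3,3)1 1/4 ok
(3,4)2 2/5 ok
(3,5)1 3/6 ok
(3,6)1 3/4 ok
(4,1)2 2/4 ok
(4,6)2 0/2 unhappy
(5,2)1 1/3 ok
(5,3)1 1/2 ok
(6,3)2 0/2 unhappy
(6,5)1 0/1 unhappy
(6,6)2 0/1 unhappy
Unsatisfied: (0,5), (4,6), (6,3), (6,5), (6,6) — 5 in total.

5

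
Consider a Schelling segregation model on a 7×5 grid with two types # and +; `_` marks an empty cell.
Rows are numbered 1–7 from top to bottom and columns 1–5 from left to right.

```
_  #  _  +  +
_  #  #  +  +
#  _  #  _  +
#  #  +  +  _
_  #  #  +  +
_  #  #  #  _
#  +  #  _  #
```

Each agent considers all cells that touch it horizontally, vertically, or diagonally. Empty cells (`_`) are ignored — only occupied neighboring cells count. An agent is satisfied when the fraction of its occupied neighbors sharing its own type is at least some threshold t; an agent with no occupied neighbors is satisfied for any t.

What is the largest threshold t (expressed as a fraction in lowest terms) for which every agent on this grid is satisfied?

0/1

(1,2)# 2/2
(1,4)+ 3/4
(1,5)+ 3/3
(2,2)# 4/4
(2,3)# 3/5
(2,4)+ 4/6
(2,5)+ 4/4
(3,1)# 3/3
(3,3)# 3/6
(3,5)+ 3/3
(4,1)# 3/3
(4,2)# 5/6
(4,3)+ 2/6
(4,4)+ 4/6
(5,2)# 5/6
(5,3)# 5/8
(5,4)+ 3/6
(5,5)+ 2/3
(6,2)# 5/6
(6,3)# 5/7
(6,4)# 4/6
(7,1)# 1/2
(7,2)+ 0/4
(7,3)# 3/4
(7,5)# 1/1
The smallest same-type fraction is 0/4 at (7,2), which reduces to 0/1. Any threshold above that leaves this agent unsatisfied.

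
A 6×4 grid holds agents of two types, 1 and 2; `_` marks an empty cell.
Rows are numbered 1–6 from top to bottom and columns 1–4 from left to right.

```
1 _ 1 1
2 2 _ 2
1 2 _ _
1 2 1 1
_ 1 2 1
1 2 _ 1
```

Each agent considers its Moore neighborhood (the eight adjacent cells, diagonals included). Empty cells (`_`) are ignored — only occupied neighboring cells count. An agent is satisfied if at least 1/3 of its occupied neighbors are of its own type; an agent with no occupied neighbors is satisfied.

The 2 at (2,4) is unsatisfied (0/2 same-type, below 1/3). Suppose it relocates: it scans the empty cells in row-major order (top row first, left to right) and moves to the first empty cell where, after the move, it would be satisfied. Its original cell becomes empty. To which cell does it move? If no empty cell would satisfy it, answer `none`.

Vacating (2,4). Empty cells in order:
  (1,2): 2/4 same-type → satisfied — stop here.

(1,2)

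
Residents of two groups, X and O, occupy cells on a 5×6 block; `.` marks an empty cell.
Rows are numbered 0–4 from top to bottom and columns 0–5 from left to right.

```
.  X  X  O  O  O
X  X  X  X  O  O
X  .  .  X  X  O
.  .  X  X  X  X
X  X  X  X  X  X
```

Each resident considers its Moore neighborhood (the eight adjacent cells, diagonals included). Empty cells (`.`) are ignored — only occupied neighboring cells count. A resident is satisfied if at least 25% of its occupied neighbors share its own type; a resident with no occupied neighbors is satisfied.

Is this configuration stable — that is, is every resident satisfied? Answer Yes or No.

Yes

Row 0: (0,1)X 4/4 ok · (0,2)X 4/5 ok · (0,3)O 2/5 ok · (0,4)O 4/5 ok · (0,5)O 3/3 ok
Row 1: (1,0)X 3/3 ok · (1,1)X 5/5 ok · (1,2)X 5/6 ok · (1,3)X 4/7 ok · (1,4)O 5/8 ok · (1,5)O 4/5 ok
Row 2: (2,0)X 2/2 ok · (2,3)X 6/7 ok · (2,4)X 5/8 ok · (2,5)O 2/5 ok
Row 3: (3,2)X 5/5 ok · (3,3)X 7/7 ok · (3,4)X 7/8 ok · (3,5)X 4/5 ok
Row 4: (4,0)X 1/1 ok · (4,1)X 3/3 ok · (4,2)X 4/4 ok · (4,3)X 5/5 ok · (4,4)X 5/5 ok · (4,5)X 3/3 ok
All meet the threshold, so the configuration is stable.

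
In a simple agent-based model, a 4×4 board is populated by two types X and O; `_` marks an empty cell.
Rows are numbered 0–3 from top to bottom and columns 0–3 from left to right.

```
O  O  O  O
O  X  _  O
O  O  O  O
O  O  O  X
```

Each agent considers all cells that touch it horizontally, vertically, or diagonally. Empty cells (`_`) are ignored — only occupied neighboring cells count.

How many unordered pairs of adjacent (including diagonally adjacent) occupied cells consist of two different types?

Scan each occupied cell's neighbors to the right and below (and the two forward diagonals) so each pair is counted once.
From row 0: 3 unlike of 10 pairs (running 3/10).
From row 1: 4 unlike of 8 pairs (running 7/18).
From row 2: 2 unlike of 13 pairs (running 9/31).
From row 3: 1 unlike of 3 pairs (running 10/34).
Total adjacent occupied pairs: 34; unlike-type pairs: 10.

10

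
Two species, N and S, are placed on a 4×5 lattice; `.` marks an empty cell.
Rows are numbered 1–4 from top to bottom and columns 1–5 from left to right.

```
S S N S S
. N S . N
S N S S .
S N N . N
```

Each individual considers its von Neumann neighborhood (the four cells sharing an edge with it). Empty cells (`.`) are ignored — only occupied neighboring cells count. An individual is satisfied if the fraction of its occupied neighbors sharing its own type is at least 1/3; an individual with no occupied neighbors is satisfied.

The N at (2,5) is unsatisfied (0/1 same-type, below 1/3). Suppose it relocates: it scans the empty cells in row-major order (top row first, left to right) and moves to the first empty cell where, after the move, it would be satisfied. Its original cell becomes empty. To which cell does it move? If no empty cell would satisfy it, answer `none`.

(2,1)

Vacating (2,5). Empty cells in order:
  (2,1): 1/3 same-type → satisfied — stop here.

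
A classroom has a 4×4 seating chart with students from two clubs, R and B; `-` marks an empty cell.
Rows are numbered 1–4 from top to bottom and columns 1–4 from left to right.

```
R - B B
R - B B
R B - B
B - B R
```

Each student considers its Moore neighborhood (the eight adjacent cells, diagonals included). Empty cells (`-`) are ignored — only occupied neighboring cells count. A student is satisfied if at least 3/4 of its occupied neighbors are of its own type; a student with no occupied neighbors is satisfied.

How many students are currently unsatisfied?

Row 1: (1,1)R 1/1 ok · (1,3)B 3/3 ok · (1,4)B 3/3 ok
Row 2: (2,1)R 2/3 unhappy · (2,3)B 5/5 ok · (2,4)B 4/4 ok
Row 3: (3,1)R 1/3 unhappy · (3,2)B 3/5 unhappy · (3,4)B 3/4 ok
Row 4: (4,1)B 1/2 unhappy · (4,3)B 2/3 unhappy · (4,4)R 0/2 unhappy
Unsatisfied: (2,1), (3,1), (3,2), (4,1), (4,3), (4,4) — 6 in total.

6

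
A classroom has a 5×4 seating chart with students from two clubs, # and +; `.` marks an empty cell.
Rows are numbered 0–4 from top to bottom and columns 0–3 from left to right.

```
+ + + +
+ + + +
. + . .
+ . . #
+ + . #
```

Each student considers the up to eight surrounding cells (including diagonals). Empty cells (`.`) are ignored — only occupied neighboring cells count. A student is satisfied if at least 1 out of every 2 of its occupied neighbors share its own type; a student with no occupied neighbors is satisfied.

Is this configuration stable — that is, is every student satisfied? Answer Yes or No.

(0,0)+ 3/3 satisfied
(0,1)+ 5/5 satisfied
(0,2)+ 5/5 satisfied
(0,3)+ 3/3 satisfied
(1,0)+ 4/4 satisfied
(1,1)+ 6/6 satisfied
(1,2)+ 6/6 satisfied
(1,3)+ 3/3 satisfied
(2,1)+ 4/4 satisfied
(3,0)+ 3/3 satisfied
(3,3)# 1/1 satisfied
(4,0)+ 2/2 satisfied
(4,1)+ 2/2 satisfied
(4,3)# 1/1 satisfied
All meet the threshold, so the configuration is stable.

Yes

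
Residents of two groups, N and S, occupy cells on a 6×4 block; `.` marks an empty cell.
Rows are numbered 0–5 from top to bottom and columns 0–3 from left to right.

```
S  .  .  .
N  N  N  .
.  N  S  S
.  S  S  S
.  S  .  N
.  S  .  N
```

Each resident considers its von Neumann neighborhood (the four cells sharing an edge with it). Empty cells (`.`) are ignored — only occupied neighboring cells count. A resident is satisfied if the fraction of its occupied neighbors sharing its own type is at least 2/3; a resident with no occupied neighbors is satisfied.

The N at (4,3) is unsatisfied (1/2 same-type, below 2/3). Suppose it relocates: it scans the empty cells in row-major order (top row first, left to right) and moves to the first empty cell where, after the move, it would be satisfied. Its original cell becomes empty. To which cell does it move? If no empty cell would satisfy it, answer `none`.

Vacating (4,3). Empty cells in order:
  (0,1): 1/2 same-type → still unsatisfied.
  (0,2): 1/1 same-type → satisfied — stop here.

(0,2)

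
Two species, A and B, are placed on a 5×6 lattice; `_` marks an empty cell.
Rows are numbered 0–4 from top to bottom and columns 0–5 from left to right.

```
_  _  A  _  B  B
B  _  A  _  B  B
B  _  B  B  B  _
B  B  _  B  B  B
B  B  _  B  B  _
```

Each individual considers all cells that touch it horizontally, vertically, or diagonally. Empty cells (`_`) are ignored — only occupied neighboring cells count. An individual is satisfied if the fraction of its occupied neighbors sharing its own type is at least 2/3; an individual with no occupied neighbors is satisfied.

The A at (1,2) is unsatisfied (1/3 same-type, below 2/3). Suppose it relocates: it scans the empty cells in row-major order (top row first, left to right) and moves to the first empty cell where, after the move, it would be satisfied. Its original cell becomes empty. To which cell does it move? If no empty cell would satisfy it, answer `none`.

none

Vacating (1,2). Empty cells in order:
  (0,0): 0/1 same-type → still unsatisfied.
  (0,1): 1/2 same-type → still unsatisfied.
  (0,3): 1/3 same-type → still unsatisfied.
  (1,1): 1/4 same-type → still unsatisfied.
  (1,3): 1/6 same-type → still unsatisfied.
  (2,1): 0/5 same-type → still unsatisfied.
  (2,5): 0/5 same-type → still unsatisfied.
  (3,2): 0/6 same-type → still unsatisfied.
  (4,2): 0/4 same-type → still unsatisfied.
  (4,5): 0/3 same-type → still unsatisfied.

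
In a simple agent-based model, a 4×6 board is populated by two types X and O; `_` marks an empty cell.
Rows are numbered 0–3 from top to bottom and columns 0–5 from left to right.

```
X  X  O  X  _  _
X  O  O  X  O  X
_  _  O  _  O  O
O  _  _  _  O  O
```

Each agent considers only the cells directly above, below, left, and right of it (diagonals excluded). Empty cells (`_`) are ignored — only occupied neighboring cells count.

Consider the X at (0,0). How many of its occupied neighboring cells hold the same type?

2

Occupied neighbors of (0,0): (1,0)=X, (0,1)=X.
Same type (X): 2 of 2.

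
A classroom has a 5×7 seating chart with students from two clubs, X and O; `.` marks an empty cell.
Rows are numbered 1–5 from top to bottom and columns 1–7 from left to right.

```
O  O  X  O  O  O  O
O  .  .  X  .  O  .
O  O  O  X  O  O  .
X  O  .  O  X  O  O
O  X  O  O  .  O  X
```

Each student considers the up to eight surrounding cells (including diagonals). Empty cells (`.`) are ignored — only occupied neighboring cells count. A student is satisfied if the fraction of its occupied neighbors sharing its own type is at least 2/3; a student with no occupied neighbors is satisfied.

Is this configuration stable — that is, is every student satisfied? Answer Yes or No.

No

Row 1: (1,1)O 2/2 ✓ · (1,2)O 2/3 ✓ · (1,3)X 1/3 ✗ · (1,4)O 1/3 ✗ · (1,5)O 3/4 ✓ · (1,6)O 3/3 ✓ · (1,7)O 2/2 ✓
Row 2: (2,1)O 4/4 ✓ · (2,4)X 2/6 ✗ · (2,6)O 5/5 ✓
Row 3: (3,1)O 3/4 ✓ · (3,2)O 4/5 ✓ · (3,3)O 3/5 ✗ · (3,4)X 2/5 ✗ · (3,5)O 4/7 ✗ · (3,6)O 4/5 ✓
Row 4: (4,1)X 1/5 ✗ · (4,2)O 5/7 ✓ · (4,4)O 4/6 ✓ · (4,5)X 1/7 ✗ · (4,6)O 4/6 ✓ · (4,7)O 3/4 ✓
Row 5: (5,1)O 1/3 ✗ · (5,2)X 1/4 ✗ · (5,3)O 3/4 ✓ · (5,4)O 2/3 ✓ · (5,6)O 2/4 ✗ · (5,7)X 0/3 ✗
For instance (1,3) has only 1/3 same-type neighbors, below 2/3.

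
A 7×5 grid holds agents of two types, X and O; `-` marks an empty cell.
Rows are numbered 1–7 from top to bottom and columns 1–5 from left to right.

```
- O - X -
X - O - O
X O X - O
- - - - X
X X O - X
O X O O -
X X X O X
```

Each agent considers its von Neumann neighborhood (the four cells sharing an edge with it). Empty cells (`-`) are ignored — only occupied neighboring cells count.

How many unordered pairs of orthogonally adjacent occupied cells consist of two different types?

Scan each occupied cell's neighbors to the right and below so each pair is counted once.
Row 2: X(2,1)–X(3,1)= O(2,3)–X(3,3)≠ O(2,5)–O(3,5)=  → 1/3 unlike.
Row 3: X(3,1)–O(3,2)≠ O(3,2)–X(3,3)≠ O(3,5)–X(4,5)≠  → 3/3 unlike.
Row 4: X(4,5)–X(5,5)=  → 0/1 unlike.
Row 5: X(5,1)–X(5,2)= X(5,1)–O(6,1)≠ X(5,2)–O(5,3)≠ X(5,2)–X(6,2)= O(5,3)–O(6,3)=  → 2/5 unlike.
Row 6: O(6,1)–X(6,2)≠ O(6,1)–X(7,1)≠ X(6,2)–O(6,3)≠ X(6,2)–X(7,2)= O(6,3)–O(6,4)= O(6,3)–X(7,3)≠ O(6,4)–O(7,4)=  → 4/7 unlike.
Row 7: X(7,1)–X(7,2)= X(7,2)–X(7,3)= X(7,3)–O(7,4)≠ O(7,4)–X(7,5)≠  → 2/4 unlike.
Total adjacent occupied pairs: 23; unlike-type pairs: 12.

12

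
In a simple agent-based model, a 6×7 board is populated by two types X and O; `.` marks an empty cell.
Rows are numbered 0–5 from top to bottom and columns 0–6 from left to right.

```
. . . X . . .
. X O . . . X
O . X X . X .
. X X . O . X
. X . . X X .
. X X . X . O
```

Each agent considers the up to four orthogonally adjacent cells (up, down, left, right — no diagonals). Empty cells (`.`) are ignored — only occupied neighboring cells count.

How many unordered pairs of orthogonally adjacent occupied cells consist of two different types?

3

Scan each occupied cell's neighbors to the right and below so each pair is counted once.
Row 1: X(1,1)–O(1,2)≠ O(1,2)–X(2,2)≠  → 2/2 unlike.
Row 2: X(2,2)–X(2,3)= X(2,2)–X(3,2)=  → 0/2 unlike.
Row 3: X(3,1)–X(3,2)= X(3,1)–X(4,1)= O(3,4)–X(4,4)≠  → 1/3 unlike.
Row 4: X(4,1)–X(5,1)= X(4,4)–X(4,5)= X(4,4)–X(5,4)=  → 0/3 unlike.
Row 5: X(5,1)–X(5,2)=  → 0/1 unlike.
Total adjacent occupied pairs: 11; unlike-type pairs: 3.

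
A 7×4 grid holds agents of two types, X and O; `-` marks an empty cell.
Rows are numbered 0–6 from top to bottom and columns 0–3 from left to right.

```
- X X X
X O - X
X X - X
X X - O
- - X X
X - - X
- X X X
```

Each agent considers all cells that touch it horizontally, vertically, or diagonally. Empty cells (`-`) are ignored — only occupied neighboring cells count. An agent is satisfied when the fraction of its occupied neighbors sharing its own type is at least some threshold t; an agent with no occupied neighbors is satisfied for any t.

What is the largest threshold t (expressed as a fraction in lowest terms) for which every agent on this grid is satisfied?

(0,1)X 2/3
(0,2)X 3/4
(0,3)X 2/2
(1,0)X 3/4
(1,1)O 0/5
(1,3)X 3/3
(2,0)X 4/5
(2,1)X 4/5
(2,3)X 1/2
(3,0)X 3/3
(3,1)X 4/4
(3,3)O 0/3
(4,2)X 3/4
(4,3)X 2/3
(5,0)X 1/1
(5,3)X 4/4
(6,1)X 2/2
(6,2)X 3/3
(6,3)X 2/2
The smallest same-type fraction is 0/5 at (1,1), which reduces to 0/1. Any threshold above that leaves this agent unsatisfied.

0/1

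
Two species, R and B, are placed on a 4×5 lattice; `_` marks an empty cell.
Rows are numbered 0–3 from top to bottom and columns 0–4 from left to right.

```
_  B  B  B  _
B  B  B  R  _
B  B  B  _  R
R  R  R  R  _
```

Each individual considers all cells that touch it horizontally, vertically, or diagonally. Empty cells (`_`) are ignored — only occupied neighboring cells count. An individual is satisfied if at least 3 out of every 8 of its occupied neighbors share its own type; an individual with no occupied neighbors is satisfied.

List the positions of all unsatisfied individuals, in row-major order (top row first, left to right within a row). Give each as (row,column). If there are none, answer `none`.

(0,1)B 4/4 ✓
(0,2)B 4/5 ✓
(0,3)B 2/3 ✓
(1,0)B 4/4 ✓
(1,1)B 7/7 ✓
(1,2)B 6/7 ✓
(1,3)R 1/5 ✗
(2,0)B 3/5 ✓
(2,1)B 5/8 ✓
(2,2)B 3/7 ✓
(2,4)R 2/2 ✓
(3,0)R 1/3 ✗
(3,1)R 2/5 ✓
(3,2)R 2/4 ✓
(3,3)R 2/3 ✓

(1,3), (3,0)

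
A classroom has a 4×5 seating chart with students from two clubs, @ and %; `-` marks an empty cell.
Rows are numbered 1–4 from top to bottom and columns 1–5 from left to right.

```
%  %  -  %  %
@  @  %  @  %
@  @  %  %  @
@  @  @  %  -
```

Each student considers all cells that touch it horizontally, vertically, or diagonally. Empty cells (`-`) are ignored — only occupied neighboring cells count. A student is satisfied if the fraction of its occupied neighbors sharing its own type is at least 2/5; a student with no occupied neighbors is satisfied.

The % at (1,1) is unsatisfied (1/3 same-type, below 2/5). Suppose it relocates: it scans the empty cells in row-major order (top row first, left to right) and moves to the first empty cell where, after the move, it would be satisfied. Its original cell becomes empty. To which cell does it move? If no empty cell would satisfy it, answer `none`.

(1,3)

Vacating (1,1). Empty cells in order:
  (1,3): 3/5 same-type → satisfied — stop here.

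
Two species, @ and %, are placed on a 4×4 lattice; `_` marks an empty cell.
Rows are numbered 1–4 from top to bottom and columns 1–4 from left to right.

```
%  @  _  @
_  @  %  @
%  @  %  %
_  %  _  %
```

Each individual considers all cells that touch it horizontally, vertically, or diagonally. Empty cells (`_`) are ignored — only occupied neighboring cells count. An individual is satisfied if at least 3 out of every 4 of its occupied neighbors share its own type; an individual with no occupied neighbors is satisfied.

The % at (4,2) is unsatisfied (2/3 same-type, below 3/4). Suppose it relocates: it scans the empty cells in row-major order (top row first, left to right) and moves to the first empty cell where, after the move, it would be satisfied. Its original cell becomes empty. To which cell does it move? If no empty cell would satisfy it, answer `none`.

Vacating (4,2). Empty cells in order:
  (1,3): 1/5 same-type → still unsatisfied.
  (2,1): 2/5 same-type → still unsatisfied.
  (4,1): 1/2 same-type → still unsatisfied.
  (4,3): 3/4 same-type → satisfied — stop here.

(4,3)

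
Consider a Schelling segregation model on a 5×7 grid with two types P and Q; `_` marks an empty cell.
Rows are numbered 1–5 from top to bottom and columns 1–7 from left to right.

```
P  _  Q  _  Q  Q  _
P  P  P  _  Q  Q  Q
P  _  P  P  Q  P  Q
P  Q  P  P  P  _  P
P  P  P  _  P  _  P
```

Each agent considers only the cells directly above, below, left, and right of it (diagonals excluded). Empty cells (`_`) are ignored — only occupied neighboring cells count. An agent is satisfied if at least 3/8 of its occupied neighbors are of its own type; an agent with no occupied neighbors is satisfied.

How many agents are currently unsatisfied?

5

Row 1: (1,1)P 1/1 ok · (1,3)Q 0/1 unhappy · (1,5)Q 2/2 ok · (1,6)Q 2/2 ok
Row 2: (2,1)P 3/3 ok · (2,2)P 2/2 ok · (2,3)P 2/3 ok · (2,5)Q 3/3 ok · (2,6)Q 3/4 ok · (2,7)Q 2/2 ok
Row 3: (3,1)P 2/2 ok · (3,3)P 3/3 ok · (3,4)P 2/3 ok · (3,5)Q 1/4 unhappy · (3,6)P 0/3 unhappy · (3,7)Q 1/3 unhappy
Row 4: (4,1)P 2/3 ok · (4,2)Q 0/3 unhappy · (4,3)P 3/4 ok · (4,4)P 3/3 ok · (4,5)P 2/3 ok · (4,7)P 1/2 ok
Row 5: (5,1)P 2/2 ok · (5,2)P 2/3 ok · (5,3)P 2/2 ok · (5,5)P 1/1 ok · (5,7)P 1/1 ok
Unsatisfied: (1,3), (3,5), (3,6), (3,7), (4,2) — 5 in total.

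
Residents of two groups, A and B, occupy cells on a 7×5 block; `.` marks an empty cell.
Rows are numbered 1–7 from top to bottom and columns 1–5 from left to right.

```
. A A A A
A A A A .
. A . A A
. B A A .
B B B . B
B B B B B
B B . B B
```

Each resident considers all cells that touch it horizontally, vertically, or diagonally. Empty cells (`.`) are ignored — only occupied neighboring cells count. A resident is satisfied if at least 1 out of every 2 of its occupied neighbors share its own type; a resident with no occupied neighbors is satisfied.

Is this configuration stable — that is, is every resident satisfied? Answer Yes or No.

(1,2)A 4/4 ✓
(1,3)A 5/5 ✓
(1,4)A 4/4 ✓
(1,5)A 2/2 ✓
(2,1)A 3/3 ✓
(2,2)A 5/5 ✓
(2,3)A 7/7 ✓
(2,4)A 6/6 ✓
(3,2)A 4/5 ✓
(3,4)A 5/5 ✓
(3,5)A 3/3 ✓
(4,2)B 3/5 ✓
(4,3)A 3/6 ✓
(4,4)A 3/5 ✓
(5,1)B 4/4 ✓
(5,2)B 6/7 ✓
(5,3)B 5/7 ✓
(5,5)B 2/3 ✓
(6,1)B 5/5 ✓
(6,2)B 7/7 ✓
(6,3)B 6/6 ✓
(6,4)B 6/6 ✓
(6,5)B 4/4 ✓
(7,1)B 3/3 ✓
(7,2)B 4/4 ✓
(7,4)B 4/4 ✓
(7,5)B 3/3 ✓
All meet the threshold, so the configuration is stable.

Yes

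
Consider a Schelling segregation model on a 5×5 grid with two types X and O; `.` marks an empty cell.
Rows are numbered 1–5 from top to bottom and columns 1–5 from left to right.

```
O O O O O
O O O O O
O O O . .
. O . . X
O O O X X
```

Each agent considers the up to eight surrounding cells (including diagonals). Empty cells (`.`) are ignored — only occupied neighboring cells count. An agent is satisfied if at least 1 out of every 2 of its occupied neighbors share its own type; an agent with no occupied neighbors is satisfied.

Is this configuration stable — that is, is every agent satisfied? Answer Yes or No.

Yes

(1,1)O 3/3 satisfied
(1,2)O 5/5 satisfied
(1,3)O 5/5 satisfied
(1,4)O 5/5 satisfied
(1,5)O 3/3 satisfied
(2,1)O 5/5 satisfied
(2,2)O 8/8 satisfied
(2,3)O 7/7 satisfied
(2,4)O 6/6 satisfied
(2,5)O 3/3 satisfied
(3,1)O 4/4 satisfied
(3,2)O 6/6 satisfied
(3,3)O 5/5 satisfied
(4,2)O 6/6 satisfied
(4,5)X 2/2 satisfied
(5,1)O 2/2 satisfied
(5,2)O 3/3 satisfied
(5,3)O 2/3 satisfied
(5,4)X 2/3 satisfied
(5,5)X 2/2 satisfied
All meet the threshold, so the configuration is stable.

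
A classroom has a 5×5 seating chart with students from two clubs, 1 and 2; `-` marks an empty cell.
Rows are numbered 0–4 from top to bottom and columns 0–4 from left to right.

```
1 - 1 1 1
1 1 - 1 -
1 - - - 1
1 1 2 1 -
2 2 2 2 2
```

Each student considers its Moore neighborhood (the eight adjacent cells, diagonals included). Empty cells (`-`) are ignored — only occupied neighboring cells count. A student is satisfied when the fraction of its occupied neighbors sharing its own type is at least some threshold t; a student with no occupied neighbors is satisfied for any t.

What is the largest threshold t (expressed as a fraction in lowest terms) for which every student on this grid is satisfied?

1/5

Row 0: (0,0)1 2/2 · (0,2)1 3/3 · (0,3)1 3/3 · (0,4)1 2/2
Row 1: (1,0)1 3/3 · (1,1)1 4/4 · (1,3)1 4/4
Row 2: (2,0)1 4/4 · (2,4)1 2/2
Row 3: (3,0)1 2/4 · (3,1)1 2/6 · (3,2)2 3/5 · (3,3)1 1/5
Row 4: (4,0)2 1/3 · (4,1)2 3/5 · (4,2)2 3/5 · (4,3)2 3/4 · (4,4)2 1/2
The smallest same-type fraction is 1/5 at (3,3), which reduces to 1/5. Any threshold above that leaves this student unsatisfied.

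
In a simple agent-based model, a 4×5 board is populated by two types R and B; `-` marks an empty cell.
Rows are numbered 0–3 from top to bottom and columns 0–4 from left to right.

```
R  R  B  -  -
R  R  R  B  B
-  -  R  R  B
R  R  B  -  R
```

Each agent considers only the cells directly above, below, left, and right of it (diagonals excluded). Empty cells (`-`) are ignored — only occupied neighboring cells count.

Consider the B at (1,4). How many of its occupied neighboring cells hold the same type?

Occupied neighbors of (1,4): (2,4)=B, (1,3)=B.
Same type (B): 2 of 2.

2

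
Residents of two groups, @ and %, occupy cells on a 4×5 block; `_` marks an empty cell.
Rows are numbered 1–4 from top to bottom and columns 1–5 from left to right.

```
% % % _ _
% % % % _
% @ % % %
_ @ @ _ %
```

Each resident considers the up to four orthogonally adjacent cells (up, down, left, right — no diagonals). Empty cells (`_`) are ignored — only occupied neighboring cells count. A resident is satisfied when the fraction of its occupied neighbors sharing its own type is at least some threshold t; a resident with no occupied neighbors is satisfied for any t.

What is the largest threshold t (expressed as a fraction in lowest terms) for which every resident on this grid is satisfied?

1/4

Row 1: (1,1)% 2/2 · (1,2)% 3/3 · (1,3)% 2/2
Row 2: (2,1)% 3/3 · (2,2)% 3/4 · (2,3)% 4/4 · (2,4)% 2/2
Row 3: (3,1)% 1/2 · (3,2)@ 1/4 · (3,3)% 2/4 · (3,4)% 3/3 · (3,5)% 2/2
Row 4: (4,2)@ 2/2 · (4,3)@ 1/2 · (4,5)% 1/1
The smallest same-type fraction is 1/4 at (3,2), which reduces to 1/4. Any threshold above that leaves this resident unsatisfied.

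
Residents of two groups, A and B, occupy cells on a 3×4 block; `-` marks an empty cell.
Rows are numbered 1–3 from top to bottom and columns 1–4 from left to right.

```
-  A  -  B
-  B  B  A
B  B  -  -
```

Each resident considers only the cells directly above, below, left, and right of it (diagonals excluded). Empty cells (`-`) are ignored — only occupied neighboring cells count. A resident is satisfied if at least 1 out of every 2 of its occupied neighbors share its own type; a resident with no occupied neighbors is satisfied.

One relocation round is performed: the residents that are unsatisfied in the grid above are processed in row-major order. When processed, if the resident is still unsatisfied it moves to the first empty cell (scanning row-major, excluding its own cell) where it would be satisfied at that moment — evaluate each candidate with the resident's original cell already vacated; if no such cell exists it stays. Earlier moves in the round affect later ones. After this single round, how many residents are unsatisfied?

Initially unsatisfied (in order): (1,2), (1,4), (2,4).
  (1,2) → (1,1).
  (1,4) → (1,2).
  (2,4) → (1,4).
Resulting grid:
A B - A
- B B -
B B - -
Unsatisfied now: (1,1).

1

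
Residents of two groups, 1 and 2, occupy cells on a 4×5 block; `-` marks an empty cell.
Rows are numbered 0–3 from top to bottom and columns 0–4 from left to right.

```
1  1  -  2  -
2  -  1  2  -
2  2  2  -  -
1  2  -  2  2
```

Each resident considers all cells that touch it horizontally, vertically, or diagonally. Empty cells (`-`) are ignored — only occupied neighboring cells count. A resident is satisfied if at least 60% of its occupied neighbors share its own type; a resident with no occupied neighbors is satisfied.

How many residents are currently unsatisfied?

(0,0)1 1/2 unhappy
(0,1)1 2/3 ok
(0,3)2 1/2 unhappy
(1,0)2 2/4 unhappy
(1,2)1 1/5 unhappy
(1,3)2 2/3 ok
(2,0)2 3/4 ok
(2,1)2 4/6 ok
(2,2)2 4/5 ok
(3,0)1 0/3 unhappy
(3,1)2 3/4 ok
(3,3)2 2/2 ok
(3,4)2 1/1 ok
Unsatisfied: (0,0), (0,3), (1,0), (1,2), (3,0) — 5 in total.

5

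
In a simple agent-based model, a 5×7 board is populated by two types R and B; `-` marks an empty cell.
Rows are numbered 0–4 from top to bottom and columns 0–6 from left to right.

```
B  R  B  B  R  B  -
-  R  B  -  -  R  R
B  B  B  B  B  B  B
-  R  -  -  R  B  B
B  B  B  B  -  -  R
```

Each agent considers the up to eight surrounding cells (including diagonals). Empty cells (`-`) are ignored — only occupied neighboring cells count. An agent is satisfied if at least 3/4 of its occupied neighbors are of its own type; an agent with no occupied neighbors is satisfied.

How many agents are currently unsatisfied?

(0,0)B 0/2 not
(0,1)R 1/4 not
(0,2)B 2/4 not
(0,3)B 2/3 not
(0,4)R 1/3 not
(0,5)B 0/3 not
(1,1)R 1/7 not
(1,2)B 5/7 not
(1,5)R 2/6 not
(1,6)R 1/4 not
(2,0)B 1/3 not
(2,1)B 3/5 not
(2,2)B 3/5 not
(2,3)B 3/4 satisfied
(2,4)B 3/5 not
(2,5)B 4/7 not
(2,6)B 3/5 not
(3,1)R 0/6 not
(3,4)R 0/5 not
(3,5)B 4/6 not
(3,6)B 3/4 satisfied
(4,0)B 1/2 not
(4,1)B 2/3 not
(4,2)B 2/3 not
(4,3)B 1/2 not
(4,6)R 0/2 not
Unsatisfied: (0,0), (0,1), (0,2), (0,3), (0,4), (0,5), (1,1), (1,2), (1,5), (1,6), (2,0), (2,1), (2,2), (2,4), (2,5), (2,6), (3,1), (3,4), (3,5), (4,0), (4,1), (4,2), (4,3), (4,6) — 24 in total.

24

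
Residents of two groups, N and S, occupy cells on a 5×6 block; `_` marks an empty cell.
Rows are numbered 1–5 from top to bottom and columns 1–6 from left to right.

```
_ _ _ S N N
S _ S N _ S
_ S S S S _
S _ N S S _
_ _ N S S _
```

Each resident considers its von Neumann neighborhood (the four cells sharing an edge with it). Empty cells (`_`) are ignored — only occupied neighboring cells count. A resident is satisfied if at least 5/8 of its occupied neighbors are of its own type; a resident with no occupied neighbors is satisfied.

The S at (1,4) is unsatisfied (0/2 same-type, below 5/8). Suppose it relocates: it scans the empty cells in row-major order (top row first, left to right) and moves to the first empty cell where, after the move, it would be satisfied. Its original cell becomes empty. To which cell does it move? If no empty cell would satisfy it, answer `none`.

(1,1)

Vacating (1,4). Empty cells in order:
  (1,1): 1/1 same-type → satisfied — stop here.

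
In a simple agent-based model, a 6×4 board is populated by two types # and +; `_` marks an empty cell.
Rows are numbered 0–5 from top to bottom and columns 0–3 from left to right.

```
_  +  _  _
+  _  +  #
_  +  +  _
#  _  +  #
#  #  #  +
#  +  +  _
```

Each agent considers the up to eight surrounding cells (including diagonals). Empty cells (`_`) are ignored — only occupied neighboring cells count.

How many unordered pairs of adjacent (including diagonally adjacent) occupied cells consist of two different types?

Scan each occupied cell's neighbors to the right and below (and the two forward diagonals) so each pair is counted once.
Row 0: +(0,1)–+(1,2)= +(0,1)–+(1,0)=  → 0/2 unlike.
Row 1: +(1,0)–+(2,1)= +(1,2)–#(1,3)≠ +(1,2)–+(2,2)= +(1,2)–+(2,1)= #(1,3)–+(2,2)≠  → 2/5 unlike.
Row 2: +(2,1)–+(2,2)= +(2,1)–+(3,2)= +(2,1)–#(3,0)≠ +(2,2)–+(3,2)= +(2,2)–#(3,3)≠  → 2/5 unlike.
Row 3: #(3,0)–#(4,0)= #(3,0)–#(4,1)= +(3,2)–#(3,3)≠ +(3,2)–#(4,2)≠ +(3,2)–+(4,3)= +(3,2)–#(4,1)≠ #(3,3)–+(4,3)≠ #(3,3)–#(4,2)=  → 4/8 unlike.
Row 4: #(4,0)–#(4,1)= #(4,0)–#(5,0)= #(4,0)–+(5,1)≠ #(4,1)–#(4,2)= #(4,1)–+(5,1)≠ #(4,1)–+(5,2)≠ #(4,1)–#(5,0)= #(4,2)–+(4,3)≠ #(4,2)–+(5,2)≠ #(4,2)–+(5,1)≠ +(4,3)–+(5,2)=  → 6/11 unlike.
Row 5: #(5,0)–+(5,1)≠ +(5,1)–+(5,2)=  → 1/2 unlike.
Total adjacent occupied pairs: 33; unlike-type pairs: 15.

15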